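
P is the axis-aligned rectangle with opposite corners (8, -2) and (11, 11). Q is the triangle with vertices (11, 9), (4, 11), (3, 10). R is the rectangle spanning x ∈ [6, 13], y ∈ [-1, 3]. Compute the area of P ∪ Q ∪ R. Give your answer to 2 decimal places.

By inclusion–exclusion:
Individual areas: |P| = 39, |Q| = 4.5, |R| = 28.
|P∩Q| = 0.7232.
|P∩R|: x∈[8,11], y∈[-1,3] → 3·4 = 12.
|Q∩R| = 0.
|P∩Q∩R| = 0.
|P ∪ Q ∪ R| = 71.5 − 12.7232 + 0 = 58.78.

58.78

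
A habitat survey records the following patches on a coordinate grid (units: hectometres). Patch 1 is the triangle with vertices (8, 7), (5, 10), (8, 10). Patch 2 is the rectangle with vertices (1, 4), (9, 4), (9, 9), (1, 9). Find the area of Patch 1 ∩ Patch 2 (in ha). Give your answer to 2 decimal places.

2.00

The intersection is the polygon with vertices (6,9), (8,9), (8,7).
By the shoelace formula its area is 2.00.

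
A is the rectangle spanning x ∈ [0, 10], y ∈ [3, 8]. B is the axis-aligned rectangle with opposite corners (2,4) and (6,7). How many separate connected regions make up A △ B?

1

A △ B is a single connected region.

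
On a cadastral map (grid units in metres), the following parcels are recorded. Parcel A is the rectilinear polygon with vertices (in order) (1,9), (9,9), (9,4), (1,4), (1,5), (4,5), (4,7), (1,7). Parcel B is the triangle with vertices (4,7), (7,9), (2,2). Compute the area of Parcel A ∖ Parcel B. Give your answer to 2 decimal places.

29.93

|Parcel A| = 34, |Parcel A∩Parcel B| = 4.0714.
|Parcel A ∖ Parcel B| = |Parcel A| − |Parcel A∩Parcel B| = 34 − 4.0714 = 29.93.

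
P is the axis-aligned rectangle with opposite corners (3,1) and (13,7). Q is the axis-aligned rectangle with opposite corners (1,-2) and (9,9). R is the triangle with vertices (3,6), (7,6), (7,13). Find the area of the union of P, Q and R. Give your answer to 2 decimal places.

116.57

By inclusion–exclusion:
Individual areas: |P| = 60, |Q| = 88, |R| = 14.
|P∩Q|: x∈[3,9], y∈[1,7] → 6·6 = 36.
|P∩R| = 3.7143.
|Q∩R| = 9.4286.
|P∩Q∩R| = 3.7143.
|P ∪ Q ∪ R| = 162 − 49.1429 + 3.7143 = 116.57.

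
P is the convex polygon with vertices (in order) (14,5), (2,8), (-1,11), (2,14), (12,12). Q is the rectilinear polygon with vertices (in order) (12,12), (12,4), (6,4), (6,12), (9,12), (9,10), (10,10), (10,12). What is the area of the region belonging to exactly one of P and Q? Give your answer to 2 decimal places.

|P| = 78, |Q| = 46, |P∩Q| = 32.5.
|P △ Q| = |P| + |Q| − 2·|P∩Q| = 78 + 46 − 65 = 59.00.

59.00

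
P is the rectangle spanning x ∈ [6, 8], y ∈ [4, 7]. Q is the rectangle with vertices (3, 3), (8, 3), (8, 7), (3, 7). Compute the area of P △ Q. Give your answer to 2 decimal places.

|P∩Q|: x∈[6,8], y∈[4,7] → 2·3 = 6.
|P △ Q| = |P| + |Q| − 2·|P∩Q| = 6 + 20 − 12 = 14.00.

14.00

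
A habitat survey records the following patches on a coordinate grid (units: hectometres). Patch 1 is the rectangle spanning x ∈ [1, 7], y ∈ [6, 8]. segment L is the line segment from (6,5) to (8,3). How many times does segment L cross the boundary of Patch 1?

0

The segment lies entirely outside Patch 1 and never meets its boundary.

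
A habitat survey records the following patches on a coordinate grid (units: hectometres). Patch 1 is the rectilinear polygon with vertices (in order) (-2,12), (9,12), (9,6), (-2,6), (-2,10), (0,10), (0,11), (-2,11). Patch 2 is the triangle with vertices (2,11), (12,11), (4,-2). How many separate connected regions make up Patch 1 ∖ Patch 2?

2

Patch 1 ∖ Patch 2 splits into 2 disjoint pieces (area 30.9231, area 0.0048).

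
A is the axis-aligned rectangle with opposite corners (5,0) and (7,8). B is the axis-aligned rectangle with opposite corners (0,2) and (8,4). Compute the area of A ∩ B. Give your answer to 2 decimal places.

|A∩B|: x∈[5,7], y∈[2,4] → 2·2 = 4.

4.00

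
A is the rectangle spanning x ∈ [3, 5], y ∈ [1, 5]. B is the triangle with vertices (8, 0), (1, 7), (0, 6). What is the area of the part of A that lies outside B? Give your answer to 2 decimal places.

|A| = 8, |A∩B| = 2.
|A ∖ B| = |A| − |A∩B| = 8 − 2 = 6.00.

6.00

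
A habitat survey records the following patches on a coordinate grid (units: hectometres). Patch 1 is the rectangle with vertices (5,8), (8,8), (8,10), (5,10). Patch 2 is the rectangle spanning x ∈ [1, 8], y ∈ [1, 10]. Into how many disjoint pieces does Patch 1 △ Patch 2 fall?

1

Patch 1 △ Patch 2 is a single connected region.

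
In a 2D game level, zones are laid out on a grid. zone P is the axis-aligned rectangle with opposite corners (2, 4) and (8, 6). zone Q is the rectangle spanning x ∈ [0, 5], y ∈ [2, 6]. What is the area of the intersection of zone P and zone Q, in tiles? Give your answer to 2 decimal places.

6.00

|zone P∩zone Q|: x∈[2,5], y∈[4,6] → 3·2 = 6.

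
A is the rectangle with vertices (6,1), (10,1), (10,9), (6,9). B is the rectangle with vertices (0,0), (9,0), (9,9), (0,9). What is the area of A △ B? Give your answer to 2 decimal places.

65.00

|A∩B|: x∈[6,9], y∈[1,9] → 3·8 = 24.
|A △ B| = |A| + |B| − 2·|A∩B| = 32 + 81 − 48 = 65.00.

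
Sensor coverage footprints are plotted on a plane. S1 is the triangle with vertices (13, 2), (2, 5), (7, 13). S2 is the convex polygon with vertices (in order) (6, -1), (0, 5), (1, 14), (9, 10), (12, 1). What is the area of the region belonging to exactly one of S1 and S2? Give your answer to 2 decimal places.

|S1| = 51.5, |S2| = 110, |S1∩S2| = 45.1238.
|S1 △ S2| = |S1| + |S2| − 2·|S1∩S2| = 51.5 + 110 − 90.2476 = 71.25.

71.25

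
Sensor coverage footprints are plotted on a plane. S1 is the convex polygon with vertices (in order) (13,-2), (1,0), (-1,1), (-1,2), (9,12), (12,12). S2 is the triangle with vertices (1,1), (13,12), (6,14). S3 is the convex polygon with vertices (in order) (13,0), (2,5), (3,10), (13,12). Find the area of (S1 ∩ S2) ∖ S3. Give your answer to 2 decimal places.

|S1 ∩ S2| = 30.7573.
|(S1 ∩ S2) ∩ S3| = 24.8685.
|(S1 ∩ S2) ∖ S3| = 30.7573 − 24.8685 = 5.89.

5.89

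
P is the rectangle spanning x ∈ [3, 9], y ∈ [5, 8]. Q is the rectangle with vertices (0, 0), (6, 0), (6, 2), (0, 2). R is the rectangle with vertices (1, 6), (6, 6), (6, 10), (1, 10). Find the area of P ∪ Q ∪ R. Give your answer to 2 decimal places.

By inclusion–exclusion:
Individual areas: |P| = 18, |Q| = 12, |R| = 20.
|P∩Q| = 0 (no overlap).
|P∩R|: x∈[3,6], y∈[6,8] → 3·2 = 6.
|Q∩R| = 0 (no overlap).
|P∩Q∩R| = 0.
|P ∪ Q ∪ R| = 50 − 6 + 0 = 44.00.

44.00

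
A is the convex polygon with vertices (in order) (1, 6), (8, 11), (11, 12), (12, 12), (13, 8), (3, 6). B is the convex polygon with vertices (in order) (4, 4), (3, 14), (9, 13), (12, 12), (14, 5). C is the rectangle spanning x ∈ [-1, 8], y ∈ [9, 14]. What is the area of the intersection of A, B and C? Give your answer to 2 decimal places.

The intersection is the polygon with vertices (8,11), (8,9), (5.2,9).
By the shoelace formula its area is 2.80.

2.80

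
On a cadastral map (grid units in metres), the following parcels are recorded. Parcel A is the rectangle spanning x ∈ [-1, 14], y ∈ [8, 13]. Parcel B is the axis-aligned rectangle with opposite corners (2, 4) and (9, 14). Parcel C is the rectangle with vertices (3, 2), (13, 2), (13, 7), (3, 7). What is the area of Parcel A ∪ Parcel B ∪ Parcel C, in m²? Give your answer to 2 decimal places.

142.00

By inclusion–exclusion:
Individual areas: |Parcel A| = 75, |Parcel B| = 70, |Parcel C| = 50.
|Parcel A∩Parcel B|: x∈[2,9], y∈[8,13] → 7·5 = 35.
|Parcel A∩Parcel C| = 0 (no overlap).
|Parcel B∩Parcel C|: x∈[3,9], y∈[4,7] → 6·3 = 18.
|Parcel A∩Parcel B∩Parcel C| = 0.
|Parcel A ∪ Parcel B ∪ Parcel C| = 195 − 53 + 0 = 142.00.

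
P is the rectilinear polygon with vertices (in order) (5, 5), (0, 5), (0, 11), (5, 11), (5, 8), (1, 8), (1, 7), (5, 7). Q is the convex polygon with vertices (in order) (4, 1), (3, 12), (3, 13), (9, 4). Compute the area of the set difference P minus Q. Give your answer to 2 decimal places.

|P| = 26, |P∩Q| = 7.8939.
|P ∖ Q| = |P| − |P∩Q| = 26 − 7.8939 = 18.11.

18.11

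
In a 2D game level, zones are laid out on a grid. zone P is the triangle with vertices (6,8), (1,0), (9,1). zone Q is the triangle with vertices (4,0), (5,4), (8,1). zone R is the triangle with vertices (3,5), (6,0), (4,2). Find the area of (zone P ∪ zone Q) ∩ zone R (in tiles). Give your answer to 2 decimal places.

1.82

The region (zone P ∪ zone Q) ∩ zone R is the polygon with vertices (3.551,4.082), (5.739,0.435), (5.6,0.4), (4,2), (3.391,3.826).
By the shoelace formula its area is 1.82.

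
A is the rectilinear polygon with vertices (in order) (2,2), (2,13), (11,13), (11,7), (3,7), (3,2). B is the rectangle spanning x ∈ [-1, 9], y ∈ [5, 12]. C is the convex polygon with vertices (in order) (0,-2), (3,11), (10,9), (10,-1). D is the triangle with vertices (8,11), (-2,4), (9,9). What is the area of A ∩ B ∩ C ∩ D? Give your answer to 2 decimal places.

9.32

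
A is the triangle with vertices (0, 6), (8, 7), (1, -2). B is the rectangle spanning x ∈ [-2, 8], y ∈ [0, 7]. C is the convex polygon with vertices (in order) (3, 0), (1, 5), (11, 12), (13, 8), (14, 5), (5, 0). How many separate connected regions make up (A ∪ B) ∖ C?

2

(A ∪ B) ∖ C splits into 2 disjoint pieces (area 30.6627, area 2.5).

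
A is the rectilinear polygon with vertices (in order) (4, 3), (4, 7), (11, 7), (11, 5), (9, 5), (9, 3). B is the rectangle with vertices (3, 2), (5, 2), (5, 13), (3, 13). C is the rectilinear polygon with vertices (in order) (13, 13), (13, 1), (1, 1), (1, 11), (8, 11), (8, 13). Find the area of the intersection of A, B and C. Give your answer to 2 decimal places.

The intersection is the polygon with vertices (5,7), (5,3), (4,3), (4,7).
By the shoelace formula its area is 4.00.

4.00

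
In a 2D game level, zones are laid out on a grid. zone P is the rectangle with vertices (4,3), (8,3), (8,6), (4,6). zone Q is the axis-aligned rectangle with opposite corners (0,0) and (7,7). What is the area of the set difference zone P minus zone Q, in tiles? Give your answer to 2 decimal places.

|zone P∩zone Q|: x∈[4,7], y∈[3,6] → 3·3 = 9.
|zone P| = 12.
|zone P ∖ zone Q| = |zone P| − |zone P∩zone Q| = 12 − 9 = 3.00.

3.00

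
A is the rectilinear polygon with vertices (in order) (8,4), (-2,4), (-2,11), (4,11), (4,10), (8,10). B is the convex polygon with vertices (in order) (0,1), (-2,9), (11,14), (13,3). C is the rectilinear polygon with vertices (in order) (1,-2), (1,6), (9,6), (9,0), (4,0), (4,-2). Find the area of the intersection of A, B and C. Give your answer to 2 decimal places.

The intersection is the polygon with vertices (8,4), (1,4), (1,6), (8,6).
By the shoelace formula its area is 14.00.

14.00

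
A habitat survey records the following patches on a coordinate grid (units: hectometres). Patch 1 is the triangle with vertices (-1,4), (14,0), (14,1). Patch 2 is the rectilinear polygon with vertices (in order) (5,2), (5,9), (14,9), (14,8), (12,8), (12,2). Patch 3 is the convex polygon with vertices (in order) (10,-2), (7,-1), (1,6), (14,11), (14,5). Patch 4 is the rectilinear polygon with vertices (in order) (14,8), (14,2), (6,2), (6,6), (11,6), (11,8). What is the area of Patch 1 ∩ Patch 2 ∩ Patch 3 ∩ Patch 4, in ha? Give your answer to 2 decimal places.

The intersection is the polygon with vertices (9,2), (6.5,2), (6,2.133), (6,2.6).
By the shoelace formula its area is 0.87.

0.87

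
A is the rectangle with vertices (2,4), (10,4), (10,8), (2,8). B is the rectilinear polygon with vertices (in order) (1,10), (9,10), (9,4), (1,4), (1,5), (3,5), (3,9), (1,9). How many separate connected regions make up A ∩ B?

A ∩ B is a single connected region.

1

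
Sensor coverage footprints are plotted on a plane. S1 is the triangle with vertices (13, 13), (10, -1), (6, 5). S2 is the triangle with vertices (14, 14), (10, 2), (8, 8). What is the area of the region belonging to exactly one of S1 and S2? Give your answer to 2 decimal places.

|S1| = 37, |S2| = 24, |S1∩S2| = 20.0759.
|S1 △ S2| = |S1| + |S2| − 2·|S1∩S2| = 37 + 24 − 40.1517 = 20.85.

20.85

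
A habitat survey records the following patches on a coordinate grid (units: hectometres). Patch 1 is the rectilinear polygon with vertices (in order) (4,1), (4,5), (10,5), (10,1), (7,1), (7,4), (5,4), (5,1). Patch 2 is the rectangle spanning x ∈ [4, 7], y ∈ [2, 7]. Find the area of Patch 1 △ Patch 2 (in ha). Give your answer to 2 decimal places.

|Patch 1| = 18, |Patch 2| = 15, |Patch 1∩Patch 2| = 5.
|Patch 1 △ Patch 2| = |Patch 1| + |Patch 2| − 2·|Patch 1∩Patch 2| = 18 + 15 − 10 = 23.00.

23.00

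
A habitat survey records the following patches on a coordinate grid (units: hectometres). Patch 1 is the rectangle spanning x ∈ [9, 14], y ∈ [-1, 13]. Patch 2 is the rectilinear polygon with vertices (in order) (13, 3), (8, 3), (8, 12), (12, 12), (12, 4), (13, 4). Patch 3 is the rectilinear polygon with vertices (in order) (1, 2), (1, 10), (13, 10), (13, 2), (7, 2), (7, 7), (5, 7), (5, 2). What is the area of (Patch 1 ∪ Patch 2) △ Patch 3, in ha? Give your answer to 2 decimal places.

87.00

|Patch 1 ∪ Patch 2| = 79.
|(Patch 1 ∪ Patch 2) ∩ Patch 3| = 39.
|(Patch 1 ∪ Patch 2) △ Patch 3| = 79 + 86 − 78 = 87.00.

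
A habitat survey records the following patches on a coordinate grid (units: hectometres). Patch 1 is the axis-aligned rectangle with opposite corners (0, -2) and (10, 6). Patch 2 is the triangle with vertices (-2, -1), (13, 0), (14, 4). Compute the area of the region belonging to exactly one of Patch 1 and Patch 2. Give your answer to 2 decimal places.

|Patch 1| = 80, |Patch 2| = 29.5, |Patch 1∩Patch 2| = 17.2083.
|Patch 1 △ Patch 2| = |Patch 1| + |Patch 2| − 2·|Patch 1∩Patch 2| = 80 + 29.5 − 34.4167 = 75.08.

75.08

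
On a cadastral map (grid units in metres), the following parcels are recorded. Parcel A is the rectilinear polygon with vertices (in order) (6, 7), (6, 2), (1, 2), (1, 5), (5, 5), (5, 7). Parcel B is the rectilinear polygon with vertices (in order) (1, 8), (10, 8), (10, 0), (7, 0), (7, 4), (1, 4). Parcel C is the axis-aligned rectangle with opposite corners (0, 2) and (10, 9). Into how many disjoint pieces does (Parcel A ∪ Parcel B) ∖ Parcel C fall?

1

(Parcel A ∪ Parcel B) ∖ Parcel C is a single connected region.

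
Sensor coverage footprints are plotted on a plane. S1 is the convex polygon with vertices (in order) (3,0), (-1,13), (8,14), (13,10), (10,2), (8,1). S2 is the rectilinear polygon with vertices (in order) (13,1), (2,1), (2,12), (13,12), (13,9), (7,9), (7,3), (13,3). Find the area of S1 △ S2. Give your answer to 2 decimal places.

67.56

|S1| = 132, |S2| = 85, |S1∩S2| = 74.7212.
|S1 △ S2| = |S1| + |S2| − 2·|S1∩S2| = 132 + 85 − 149.4423 = 67.56.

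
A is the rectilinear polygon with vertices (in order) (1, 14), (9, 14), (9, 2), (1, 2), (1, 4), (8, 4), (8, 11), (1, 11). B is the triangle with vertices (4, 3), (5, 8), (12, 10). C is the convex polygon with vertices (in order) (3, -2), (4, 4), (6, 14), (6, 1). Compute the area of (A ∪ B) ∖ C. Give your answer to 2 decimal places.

|A ∪ B| = 60.9661.
|(A ∪ B) ∩ C| = 10.6548.
|(A ∪ B) ∖ C| = 60.9661 − 10.6548 = 50.31.

50.31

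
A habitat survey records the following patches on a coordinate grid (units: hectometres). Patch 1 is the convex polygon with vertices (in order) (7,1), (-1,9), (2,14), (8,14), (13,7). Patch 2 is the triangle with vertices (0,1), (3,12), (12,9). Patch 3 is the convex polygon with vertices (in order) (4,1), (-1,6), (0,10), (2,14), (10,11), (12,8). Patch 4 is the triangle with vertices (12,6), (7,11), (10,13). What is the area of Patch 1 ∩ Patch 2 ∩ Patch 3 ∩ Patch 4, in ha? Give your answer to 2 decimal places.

3.71

The intersection is the polygon with vertices (11.053,9.316), (11.28,8.52), (10.2,7.8), (7.5,10.5).
By the shoelace formula its area is 3.71.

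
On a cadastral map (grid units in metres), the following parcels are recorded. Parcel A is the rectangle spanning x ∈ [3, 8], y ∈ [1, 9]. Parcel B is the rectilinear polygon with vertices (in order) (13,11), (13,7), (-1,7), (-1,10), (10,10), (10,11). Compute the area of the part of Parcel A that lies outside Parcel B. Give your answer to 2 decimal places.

|Parcel A| = 40, |Parcel A∩Parcel B| = 10.
|Parcel A ∖ Parcel B| = |Parcel A| − |Parcel A∩Parcel B| = 40 − 10 = 30.00.

30.00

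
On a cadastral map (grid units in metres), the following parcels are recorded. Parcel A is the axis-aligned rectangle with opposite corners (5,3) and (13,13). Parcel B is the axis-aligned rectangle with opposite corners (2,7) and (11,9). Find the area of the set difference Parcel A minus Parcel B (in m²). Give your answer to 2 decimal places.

68.00

|Parcel A∩Parcel B|: x∈[5,11], y∈[7,9] → 6·2 = 12.
|Parcel A| = 80.
|Parcel A ∖ Parcel B| = |Parcel A| − |Parcel A∩Parcel B| = 80 − 12 = 68.00.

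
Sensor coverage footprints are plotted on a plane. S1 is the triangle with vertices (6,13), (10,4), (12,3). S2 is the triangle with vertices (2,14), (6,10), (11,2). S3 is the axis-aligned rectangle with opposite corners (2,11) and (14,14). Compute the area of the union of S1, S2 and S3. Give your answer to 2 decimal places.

By inclusion–exclusion:
Individual areas: |S1| = 7, |S2| = 6, |S3| = 36.
|S1∩S2| = 0.
|S1∩S3| = 0.3111.
|S2∩S3| = 1.125.
|S1∩S2∩S3| = 0.
|S1 ∪ S2 ∪ S3| = 49 − 1.4361 + 0 = 47.56.

47.56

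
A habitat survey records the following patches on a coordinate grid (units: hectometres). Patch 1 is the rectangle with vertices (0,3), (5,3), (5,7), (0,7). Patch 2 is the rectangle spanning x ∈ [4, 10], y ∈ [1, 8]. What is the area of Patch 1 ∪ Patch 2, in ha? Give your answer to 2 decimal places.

By inclusion–exclusion:
Individual areas: |Patch 1| = 20, |Patch 2| = 42.
|Patch 1∩Patch 2|: x∈[4,5], y∈[3,7] → 1·4 = 4.
|Patch 1 ∪ Patch 2| = 62 − 4 = 58.00.

58.00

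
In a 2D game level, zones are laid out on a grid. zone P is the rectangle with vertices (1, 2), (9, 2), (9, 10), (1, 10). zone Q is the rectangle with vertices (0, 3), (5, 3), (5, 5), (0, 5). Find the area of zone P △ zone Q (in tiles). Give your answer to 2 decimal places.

58.00

|zone P∩zone Q|: x∈[1,5], y∈[3,5] → 4·2 = 8.
|zone P △ zone Q| = |zone P| + |zone Q| − 2·|zone P∩zone Q| = 64 + 10 − 16 = 58.00.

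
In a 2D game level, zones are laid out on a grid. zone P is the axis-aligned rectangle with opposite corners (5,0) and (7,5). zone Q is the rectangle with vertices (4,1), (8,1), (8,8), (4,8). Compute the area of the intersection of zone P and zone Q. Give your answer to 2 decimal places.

8.00

|zone P∩zone Q|: x∈[5,7], y∈[1,5] → 2·4 = 8.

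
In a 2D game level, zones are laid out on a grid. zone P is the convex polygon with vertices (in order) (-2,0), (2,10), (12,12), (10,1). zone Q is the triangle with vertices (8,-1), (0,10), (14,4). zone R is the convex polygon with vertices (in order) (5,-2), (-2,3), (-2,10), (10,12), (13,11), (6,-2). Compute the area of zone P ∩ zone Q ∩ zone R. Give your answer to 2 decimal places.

33.03

The intersection is the polygon with vertices (10.125,5.661), (7.503,0.792), (6.743,0.729), (1.29,8.226), (1.707,9.268).
By the shoelace formula its area is 33.03.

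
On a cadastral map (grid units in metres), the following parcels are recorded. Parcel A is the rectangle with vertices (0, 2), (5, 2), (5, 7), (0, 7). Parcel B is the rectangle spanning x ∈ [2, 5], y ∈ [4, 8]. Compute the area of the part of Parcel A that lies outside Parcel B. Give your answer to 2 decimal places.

|Parcel A∩Parcel B|: x∈[2,5], y∈[4,7] → 3·3 = 9.
|Parcel A| = 25.
|Parcel A ∖ Parcel B| = |Parcel A| − |Parcel A∩Parcel B| = 25 − 9 = 16.00.

16.00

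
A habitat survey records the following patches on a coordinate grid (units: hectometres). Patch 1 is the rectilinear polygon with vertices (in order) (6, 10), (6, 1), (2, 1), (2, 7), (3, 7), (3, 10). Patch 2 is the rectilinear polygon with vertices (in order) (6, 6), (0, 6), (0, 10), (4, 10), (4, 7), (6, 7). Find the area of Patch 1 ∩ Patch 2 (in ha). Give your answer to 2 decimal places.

7.00

The intersection is the polygon with vertices (6,6), (2,6), (2,7), (3,7), (3,10), (4,10), (4,7), (6,7).
By the shoelace formula its area is 7.00.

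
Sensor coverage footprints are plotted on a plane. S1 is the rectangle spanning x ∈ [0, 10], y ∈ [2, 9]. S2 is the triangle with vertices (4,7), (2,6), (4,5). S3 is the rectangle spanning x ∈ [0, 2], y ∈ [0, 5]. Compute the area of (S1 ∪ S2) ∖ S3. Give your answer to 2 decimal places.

64.00

|S1 ∪ S2| = 70.
|(S1 ∪ S2) ∩ S3| = 6.
|(S1 ∪ S2) ∖ S3| = 70 − 6 = 64.00.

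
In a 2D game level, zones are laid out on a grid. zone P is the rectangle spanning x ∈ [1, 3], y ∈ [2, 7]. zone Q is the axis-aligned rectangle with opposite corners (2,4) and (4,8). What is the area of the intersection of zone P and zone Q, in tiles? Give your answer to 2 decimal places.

3.00

|zone P∩zone Q|: x∈[2,3], y∈[4,7] → 1·3 = 3.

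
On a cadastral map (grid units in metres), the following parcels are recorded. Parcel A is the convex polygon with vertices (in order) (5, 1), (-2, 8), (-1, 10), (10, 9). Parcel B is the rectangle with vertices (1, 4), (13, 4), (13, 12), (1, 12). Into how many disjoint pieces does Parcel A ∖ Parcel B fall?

Parcel A ∖ Parcel B splits into 2 disjoint pieces (area 7.3125, area 9.3182).

2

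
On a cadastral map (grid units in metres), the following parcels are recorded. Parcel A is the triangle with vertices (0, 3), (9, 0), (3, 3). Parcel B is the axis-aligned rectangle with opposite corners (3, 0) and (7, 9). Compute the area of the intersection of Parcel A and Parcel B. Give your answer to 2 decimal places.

The intersection is the polygon with vertices (3,2), (3,3), (7,1), (7,0.667).
By the shoelace formula its area is 2.67.

2.67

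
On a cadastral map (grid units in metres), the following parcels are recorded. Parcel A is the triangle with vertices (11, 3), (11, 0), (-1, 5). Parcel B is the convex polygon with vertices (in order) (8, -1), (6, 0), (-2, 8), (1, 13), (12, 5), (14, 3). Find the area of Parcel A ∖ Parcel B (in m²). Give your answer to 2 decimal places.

|Parcel A| = 18, |Parcel A∩Parcel B| = 16.5099.
|Parcel A ∖ Parcel B| = |Parcel A| − |Parcel A∩Parcel B| = 18 − 16.5099 = 1.49.

1.49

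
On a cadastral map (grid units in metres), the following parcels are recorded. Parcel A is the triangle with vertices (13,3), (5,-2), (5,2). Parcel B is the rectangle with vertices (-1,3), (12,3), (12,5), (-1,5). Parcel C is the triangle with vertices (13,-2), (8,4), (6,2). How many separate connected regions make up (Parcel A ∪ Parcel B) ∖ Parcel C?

3

(Parcel A ∪ Parcel B) ∖ Parcel C splits into 3 disjoint pieces (area 8.5192, area 2.5846, area 25.0833).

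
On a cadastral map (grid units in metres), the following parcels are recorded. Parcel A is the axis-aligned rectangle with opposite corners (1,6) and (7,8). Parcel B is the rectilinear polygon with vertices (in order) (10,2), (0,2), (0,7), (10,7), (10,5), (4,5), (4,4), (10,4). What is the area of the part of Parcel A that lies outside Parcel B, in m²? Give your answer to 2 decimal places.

|Parcel A| = 12, |Parcel A∩Parcel B| = 6.
|Parcel A ∖ Parcel B| = |Parcel A| − |Parcel A∩Parcel B| = 12 − 6 = 6.00.

6.00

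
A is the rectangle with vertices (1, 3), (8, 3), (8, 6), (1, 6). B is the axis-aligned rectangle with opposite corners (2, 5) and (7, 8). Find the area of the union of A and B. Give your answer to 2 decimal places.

By inclusion–exclusion:
Individual areas: |A| = 21, |B| = 15.
|A∩B|: x∈[2,7], y∈[5,6] → 5·1 = 5.
|A ∪ B| = 36 − 5 = 31.00.

31.00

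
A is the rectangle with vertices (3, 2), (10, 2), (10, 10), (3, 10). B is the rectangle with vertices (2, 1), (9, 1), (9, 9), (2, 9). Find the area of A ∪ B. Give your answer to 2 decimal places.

70.00

By inclusion–exclusion:
Individual areas: |A| = 56, |B| = 56.
|A∩B|: x∈[3,9], y∈[2,9] → 6·7 = 42.
|A ∪ B| = 112 − 42 = 70.00.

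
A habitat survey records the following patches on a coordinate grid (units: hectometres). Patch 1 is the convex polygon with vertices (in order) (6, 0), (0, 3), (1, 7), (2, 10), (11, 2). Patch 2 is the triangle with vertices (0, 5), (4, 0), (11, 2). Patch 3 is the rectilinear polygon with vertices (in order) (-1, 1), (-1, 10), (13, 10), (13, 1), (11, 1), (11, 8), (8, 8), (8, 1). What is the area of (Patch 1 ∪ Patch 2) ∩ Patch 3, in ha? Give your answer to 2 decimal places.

45.85

|Patch 1 ∪ Patch 2| = 54.8902.
|(Patch 1 ∪ Patch 2) ∩ Patch 3| = 45.85.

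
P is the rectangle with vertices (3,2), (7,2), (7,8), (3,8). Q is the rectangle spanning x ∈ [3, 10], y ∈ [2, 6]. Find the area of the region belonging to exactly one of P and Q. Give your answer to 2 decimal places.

|P∩Q|: x∈[3,7], y∈[2,6] → 4·4 = 16.
|P △ Q| = |P| + |Q| − 2·|P∩Q| = 24 + 28 − 32 = 20.00.

20.00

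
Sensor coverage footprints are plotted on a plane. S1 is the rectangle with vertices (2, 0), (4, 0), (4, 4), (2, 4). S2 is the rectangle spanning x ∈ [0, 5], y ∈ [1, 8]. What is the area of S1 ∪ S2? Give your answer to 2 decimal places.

37.00

By inclusion–exclusion:
Individual areas: |S1| = 8, |S2| = 35.
|S1∩S2|: x∈[2,4], y∈[1,4] → 2·3 = 6.
|S1 ∪ S2| = 43 − 6 = 37.00.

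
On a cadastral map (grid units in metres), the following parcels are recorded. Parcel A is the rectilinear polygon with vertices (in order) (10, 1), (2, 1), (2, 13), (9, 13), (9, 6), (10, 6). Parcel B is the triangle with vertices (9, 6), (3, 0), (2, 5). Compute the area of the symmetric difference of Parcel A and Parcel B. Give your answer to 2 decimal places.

72.20

|Parcel A| = 89, |Parcel B| = 18, |Parcel A∩Parcel B| = 17.4.
|Parcel A △ Parcel B| = |Parcel A| + |Parcel B| − 2·|Parcel A∩Parcel B| = 89 + 18 − 34.8 = 72.20.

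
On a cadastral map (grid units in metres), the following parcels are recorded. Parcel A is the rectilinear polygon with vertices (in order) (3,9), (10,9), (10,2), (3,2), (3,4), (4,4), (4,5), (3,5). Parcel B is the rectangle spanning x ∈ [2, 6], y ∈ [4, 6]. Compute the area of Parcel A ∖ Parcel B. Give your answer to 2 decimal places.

|Parcel A| = 48, |Parcel A∩Parcel B| = 5.
|Parcel A ∖ Parcel B| = |Parcel A| − |Parcel A∩Parcel B| = 48 − 5 = 43.00.

43.00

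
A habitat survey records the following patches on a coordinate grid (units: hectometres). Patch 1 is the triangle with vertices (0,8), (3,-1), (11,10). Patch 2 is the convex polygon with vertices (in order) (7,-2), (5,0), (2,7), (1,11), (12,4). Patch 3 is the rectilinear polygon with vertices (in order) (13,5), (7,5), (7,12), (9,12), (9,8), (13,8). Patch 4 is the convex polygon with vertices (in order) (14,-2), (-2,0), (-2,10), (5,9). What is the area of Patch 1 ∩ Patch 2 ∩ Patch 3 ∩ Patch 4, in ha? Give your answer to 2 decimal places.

The intersection is the polygon with vertices (7.364,5), (7,5), (7,6.556), (7.791,5.588).
By the shoelace formula its area is 0.72.

0.72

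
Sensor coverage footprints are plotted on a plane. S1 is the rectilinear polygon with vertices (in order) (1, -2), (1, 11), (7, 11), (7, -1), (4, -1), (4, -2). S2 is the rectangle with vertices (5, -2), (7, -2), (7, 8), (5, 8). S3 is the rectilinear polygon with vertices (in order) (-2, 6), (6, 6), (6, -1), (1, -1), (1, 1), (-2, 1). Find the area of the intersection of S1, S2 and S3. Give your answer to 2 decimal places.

The intersection is the polygon with vertices (5,-1), (5,6), (6,6), (6,-1).
By the shoelace formula its area is 7.00.

7.00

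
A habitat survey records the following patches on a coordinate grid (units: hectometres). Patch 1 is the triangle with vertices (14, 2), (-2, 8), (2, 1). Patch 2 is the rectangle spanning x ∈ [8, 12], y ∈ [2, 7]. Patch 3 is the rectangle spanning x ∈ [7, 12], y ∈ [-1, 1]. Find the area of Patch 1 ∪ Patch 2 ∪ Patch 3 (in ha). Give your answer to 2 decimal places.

68.00

By inclusion–exclusion:
Individual areas: |Patch 1| = 44, |Patch 2| = 20, |Patch 3| = 10.
|Patch 1∩Patch 2| = 6.
|Patch 1∩Patch 3| = 0.
|Patch 2∩Patch 3| = 0 (no overlap).
|Patch 1∩Patch 2∩Patch 3| = 0.
|Patch 1 ∪ Patch 2 ∪ Patch 3| = 74 − 6 + 0 = 68.00.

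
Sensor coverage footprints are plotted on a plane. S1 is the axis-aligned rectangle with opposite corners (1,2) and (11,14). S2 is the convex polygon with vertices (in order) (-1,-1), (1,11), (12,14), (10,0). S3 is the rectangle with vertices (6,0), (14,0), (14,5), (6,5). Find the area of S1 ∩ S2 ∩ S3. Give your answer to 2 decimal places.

The intersection is the polygon with vertices (10.286,2), (6,2), (6,5), (10.714,5).
By the shoelace formula its area is 13.50.

13.50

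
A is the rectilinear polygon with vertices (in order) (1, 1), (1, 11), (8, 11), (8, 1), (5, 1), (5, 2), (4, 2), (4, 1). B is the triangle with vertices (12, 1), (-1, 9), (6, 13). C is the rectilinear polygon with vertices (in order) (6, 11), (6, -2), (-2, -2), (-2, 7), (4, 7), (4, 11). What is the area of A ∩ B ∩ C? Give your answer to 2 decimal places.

12.33

The intersection is the polygon with vertices (6,11), (6,4.692), (2.25,7), (4,7), (4,11).
By the shoelace formula its area is 12.33.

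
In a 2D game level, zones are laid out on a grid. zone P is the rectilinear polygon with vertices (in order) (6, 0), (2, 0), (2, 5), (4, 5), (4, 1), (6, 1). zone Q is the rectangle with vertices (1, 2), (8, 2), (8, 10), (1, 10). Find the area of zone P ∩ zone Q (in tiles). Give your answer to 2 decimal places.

6.00

The intersection is the polygon with vertices (2,5), (4,5), (4,2), (2,2).
By the shoelace formula its area is 6.00.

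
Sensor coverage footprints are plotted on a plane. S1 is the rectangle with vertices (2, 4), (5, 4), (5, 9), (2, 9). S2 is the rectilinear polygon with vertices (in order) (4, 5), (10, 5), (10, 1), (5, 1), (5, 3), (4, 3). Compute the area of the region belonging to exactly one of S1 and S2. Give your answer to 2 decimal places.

|S1| = 15, |S2| = 22, |S1∩S2| = 1.
|S1 △ S2| = |S1| + |S2| − 2·|S1∩S2| = 15 + 22 − 2 = 35.00.

35.00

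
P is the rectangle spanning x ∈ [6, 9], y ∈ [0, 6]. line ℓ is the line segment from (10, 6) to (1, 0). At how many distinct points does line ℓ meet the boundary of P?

2

The segment meets the boundary at (6,3.333), (9,5.333).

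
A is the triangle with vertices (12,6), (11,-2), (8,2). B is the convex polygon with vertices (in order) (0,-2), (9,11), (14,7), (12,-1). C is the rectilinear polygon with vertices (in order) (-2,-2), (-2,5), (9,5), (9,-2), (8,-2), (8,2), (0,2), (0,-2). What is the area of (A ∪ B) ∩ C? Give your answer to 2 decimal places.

|A ∪ B| = 97.8496.
|(A ∪ B) ∩ C| = 18.87.

18.87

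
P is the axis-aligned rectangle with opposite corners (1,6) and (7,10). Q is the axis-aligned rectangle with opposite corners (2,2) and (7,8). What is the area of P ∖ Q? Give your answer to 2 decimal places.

14.00

|P∩Q|: x∈[2,7], y∈[6,8] → 5·2 = 10.
|P| = 24.
|P ∖ Q| = |P| − |P∩Q| = 24 − 10 = 14.00.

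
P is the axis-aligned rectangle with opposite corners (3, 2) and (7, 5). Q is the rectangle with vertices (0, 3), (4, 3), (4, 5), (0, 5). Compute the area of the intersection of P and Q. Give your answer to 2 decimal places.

|P∩Q|: x∈[3,4], y∈[3,5] → 1·2 = 2.

2.00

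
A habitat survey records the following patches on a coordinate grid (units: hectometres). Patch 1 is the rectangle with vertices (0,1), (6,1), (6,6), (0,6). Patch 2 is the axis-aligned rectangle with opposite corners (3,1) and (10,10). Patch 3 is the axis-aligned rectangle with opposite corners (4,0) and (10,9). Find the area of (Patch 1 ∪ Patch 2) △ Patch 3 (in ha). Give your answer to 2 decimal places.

|Patch 1 ∪ Patch 2| = 78.
|(Patch 1 ∪ Patch 2) ∩ Patch 3| = 48.
|(Patch 1 ∪ Patch 2) △ Patch 3| = 78 + 54 − 96 = 36.00.

36.00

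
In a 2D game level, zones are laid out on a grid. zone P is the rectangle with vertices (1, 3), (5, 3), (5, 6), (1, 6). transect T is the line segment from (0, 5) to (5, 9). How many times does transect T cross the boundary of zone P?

2

The segment meets the boundary at (1.25,6), (1,5.8).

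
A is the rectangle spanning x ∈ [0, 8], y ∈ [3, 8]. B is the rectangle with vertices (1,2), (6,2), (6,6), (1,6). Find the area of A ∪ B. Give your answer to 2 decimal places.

By inclusion–exclusion:
Individual areas: |A| = 40, |B| = 20.
|A∩B|: x∈[1,6], y∈[3,6] → 5·3 = 15.
|A ∪ B| = 60 − 15 = 45.00.

45.00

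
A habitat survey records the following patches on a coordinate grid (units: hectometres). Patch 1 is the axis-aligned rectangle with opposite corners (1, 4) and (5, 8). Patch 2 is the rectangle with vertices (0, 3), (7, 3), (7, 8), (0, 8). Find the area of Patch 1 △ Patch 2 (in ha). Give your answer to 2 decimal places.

19.00

|Patch 1∩Patch 2|: x∈[1,5], y∈[4,8] → 4·4 = 16.
|Patch 1 △ Patch 2| = |Patch 1| + |Patch 2| − 2·|Patch 1∩Patch 2| = 16 + 35 − 32 = 19.00.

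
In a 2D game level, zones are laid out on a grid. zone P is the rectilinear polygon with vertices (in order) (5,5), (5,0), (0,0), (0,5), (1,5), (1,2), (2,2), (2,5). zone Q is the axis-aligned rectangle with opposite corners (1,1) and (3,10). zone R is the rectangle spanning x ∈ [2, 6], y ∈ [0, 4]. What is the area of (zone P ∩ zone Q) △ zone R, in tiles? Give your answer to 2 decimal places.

15.00

|zone P ∩ zone Q| = 5.
|(zone P ∩ zone Q) ∩ zone R| = 3.
|(zone P ∩ zone Q) △ zone R| = 5 + 16 − 6 = 15.00.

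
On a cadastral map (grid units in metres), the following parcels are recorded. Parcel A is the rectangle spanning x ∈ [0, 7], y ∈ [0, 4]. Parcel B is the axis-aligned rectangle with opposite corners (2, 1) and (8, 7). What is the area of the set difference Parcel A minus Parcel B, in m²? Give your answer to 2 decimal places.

13.00

|Parcel A∩Parcel B|: x∈[2,7], y∈[1,4] → 5·3 = 15.
|Parcel A| = 28.
|Parcel A ∖ Parcel B| = |Parcel A| − |Parcel A∩Parcel B| = 28 − 15 = 13.00.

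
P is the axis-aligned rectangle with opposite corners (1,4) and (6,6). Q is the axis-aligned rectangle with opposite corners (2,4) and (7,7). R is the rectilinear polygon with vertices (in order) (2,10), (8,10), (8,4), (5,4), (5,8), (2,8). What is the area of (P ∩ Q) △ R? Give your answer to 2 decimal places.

|P ∩ Q| = 8.
|(P ∩ Q) ∩ R| = 2.
|(P ∩ Q) △ R| = 8 + 24 − 4 = 28.00.

28.00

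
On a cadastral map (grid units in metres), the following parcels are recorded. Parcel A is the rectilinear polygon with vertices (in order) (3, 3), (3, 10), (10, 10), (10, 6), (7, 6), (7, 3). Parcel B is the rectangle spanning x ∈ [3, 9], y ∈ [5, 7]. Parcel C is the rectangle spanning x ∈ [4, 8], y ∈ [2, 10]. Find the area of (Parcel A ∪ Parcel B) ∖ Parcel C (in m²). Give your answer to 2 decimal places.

16.00

|Parcel A ∪ Parcel B| = 42.
|(Parcel A ∪ Parcel B) ∩ Parcel C| = 26.
|(Parcel A ∪ Parcel B) ∖ Parcel C| = 42 − 26 = 16.00.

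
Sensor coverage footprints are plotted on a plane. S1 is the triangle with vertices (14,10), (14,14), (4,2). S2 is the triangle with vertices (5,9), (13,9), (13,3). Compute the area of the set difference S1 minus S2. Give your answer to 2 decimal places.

13.77

|S1| = 20, |S1∩S2| = 6.234.
|S1 ∖ S2| = |S1| − |S1∩S2| = 20 − 6.234 = 13.77.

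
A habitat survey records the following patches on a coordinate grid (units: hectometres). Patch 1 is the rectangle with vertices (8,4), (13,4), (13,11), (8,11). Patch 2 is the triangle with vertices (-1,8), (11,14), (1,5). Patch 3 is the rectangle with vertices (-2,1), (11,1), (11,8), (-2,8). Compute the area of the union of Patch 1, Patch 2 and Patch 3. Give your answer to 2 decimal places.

By inclusion–exclusion:
Individual areas: |Patch 1| = 35, |Patch 2| = 24, |Patch 3| = 91.
|Patch 1∩Patch 2| = 0.
|Patch 1∩Patch 3|: x∈[8,11], y∈[4,8] → 3·4 = 12.
|Patch 2∩Patch 3| = 8.
|Patch 1∩Patch 2∩Patch 3| = 0.
|Patch 1 ∪ Patch 2 ∪ Patch 3| = 150 − 20 + 0 = 130.00.

130.00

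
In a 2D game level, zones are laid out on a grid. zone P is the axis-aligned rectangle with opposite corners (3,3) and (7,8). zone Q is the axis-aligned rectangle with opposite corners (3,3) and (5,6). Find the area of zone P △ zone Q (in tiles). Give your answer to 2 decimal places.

14.00

|zone P∩zone Q|: x∈[3,5], y∈[3,6] → 2·3 = 6.
|zone P △ zone Q| = |zone P| + |zone Q| − 2·|zone P∩zone Q| = 20 + 6 − 12 = 14.00.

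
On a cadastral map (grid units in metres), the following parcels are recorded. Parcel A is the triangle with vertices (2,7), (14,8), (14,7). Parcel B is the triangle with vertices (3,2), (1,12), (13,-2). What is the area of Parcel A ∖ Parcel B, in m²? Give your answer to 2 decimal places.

|Parcel A| = 6, |Parcel A∩Parcel B| = 0.4198.
|Parcel A ∖ Parcel B| = |Parcel A| − |Parcel A∩Parcel B| = 6 − 0.4198 = 5.58.

5.58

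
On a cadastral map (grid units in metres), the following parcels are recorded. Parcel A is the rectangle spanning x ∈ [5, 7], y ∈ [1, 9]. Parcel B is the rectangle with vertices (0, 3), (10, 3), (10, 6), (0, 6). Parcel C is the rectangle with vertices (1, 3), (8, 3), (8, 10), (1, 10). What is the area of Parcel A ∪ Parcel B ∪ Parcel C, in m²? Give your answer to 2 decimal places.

By inclusion–exclusion:
Individual areas: |Parcel A| = 16, |Parcel B| = 30, |Parcel C| = 49.
|Parcel A∩Parcel B|: x∈[5,7], y∈[3,6] → 2·3 = 6.
|Parcel A∩Parcel C|: x∈[5,7], y∈[3,9] → 2·6 = 12.
|Parcel B∩Parcel C|: x∈[1,8], y∈[3,6] → 7·3 = 21.
|Parcel A∩Parcel B∩Parcel C| = 6.
|Parcel A ∪ Parcel B ∪ Parcel C| = 95 − 39 + 6 = 62.00.

62.00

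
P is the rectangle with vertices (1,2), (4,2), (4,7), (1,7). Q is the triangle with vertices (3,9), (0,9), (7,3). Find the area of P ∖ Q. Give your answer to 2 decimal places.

13.81

|P| = 15, |P∩Q| = 1.1905.
|P ∖ Q| = |P| − |P∩Q| = 15 − 1.1905 = 13.81.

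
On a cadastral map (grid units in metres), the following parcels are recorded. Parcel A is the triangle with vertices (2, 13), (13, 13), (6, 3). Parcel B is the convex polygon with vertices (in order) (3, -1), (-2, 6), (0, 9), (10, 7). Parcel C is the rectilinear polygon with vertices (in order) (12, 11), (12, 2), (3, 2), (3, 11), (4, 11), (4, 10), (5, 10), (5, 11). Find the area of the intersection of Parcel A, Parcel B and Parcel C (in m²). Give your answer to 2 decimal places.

12.08

The intersection is the polygon with vertices (3.913,8.217), (8.947,7.21), (6,3).
By the shoelace formula its area is 12.08.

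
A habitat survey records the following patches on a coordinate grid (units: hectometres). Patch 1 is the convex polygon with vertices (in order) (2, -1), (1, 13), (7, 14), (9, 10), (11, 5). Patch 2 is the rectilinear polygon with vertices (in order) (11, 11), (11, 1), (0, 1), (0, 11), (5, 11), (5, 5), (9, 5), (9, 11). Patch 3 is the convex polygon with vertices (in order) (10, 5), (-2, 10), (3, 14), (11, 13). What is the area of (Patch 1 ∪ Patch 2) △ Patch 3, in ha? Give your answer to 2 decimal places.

|Patch 1 ∪ Patch 2| = 130.
|(Patch 1 ∪ Patch 2) ∩ Patch 3| = 57.5065.
|(Patch 1 ∪ Patch 2) △ Patch 3| = 130 + 69 − 115.013 = 83.99.

83.99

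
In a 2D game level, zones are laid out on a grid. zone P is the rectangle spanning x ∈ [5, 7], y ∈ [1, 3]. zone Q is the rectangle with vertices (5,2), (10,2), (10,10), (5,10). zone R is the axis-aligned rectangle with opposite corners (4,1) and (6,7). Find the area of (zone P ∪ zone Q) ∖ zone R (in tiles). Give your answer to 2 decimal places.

36.00

|zone P ∪ zone Q| = 42.
|(zone P ∪ zone Q) ∩ zone R| = 6.
|(zone P ∪ zone Q) ∖ zone R| = 42 − 6 = 36.00.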